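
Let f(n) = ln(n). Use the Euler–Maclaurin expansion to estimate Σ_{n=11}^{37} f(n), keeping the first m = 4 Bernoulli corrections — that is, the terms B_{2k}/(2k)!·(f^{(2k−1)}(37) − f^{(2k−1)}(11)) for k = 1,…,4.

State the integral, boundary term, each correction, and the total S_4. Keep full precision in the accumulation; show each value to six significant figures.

∫_11^37 ln(x) dx evaluates to 81.2271.
½[f(11) + f(37)] = ½[2.39790 + 3.61092] = 3.00441.
Integral + boundary = 84.2315.
Order-1 term: 1/12 · (0.0270270 − 0.0909091) = -0.00532351.
Partial sum through k=1: 84.2262.
Order-2 term: −1/720 · (3.94843e-05 − 0.00150263) = 2.03215e-06.
Partial sum through k=2: 84.2262.
Order-3 term: 1/30240 · (3.46101e-07 − 0.000149021) = -4.91650e-09.
Partial sum through k=3: 84.2262.
Order-4 term: −1/1209600 · (7.58439e-09 − 3.69474e-05) = 3.05389e-11.

S_4 ≈ 84.2262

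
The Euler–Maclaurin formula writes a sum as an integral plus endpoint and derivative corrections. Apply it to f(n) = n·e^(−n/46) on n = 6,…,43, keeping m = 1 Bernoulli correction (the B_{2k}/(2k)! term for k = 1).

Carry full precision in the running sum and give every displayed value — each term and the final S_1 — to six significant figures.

S_1 ≈ 502.909

The integral term ∫_6^43 x·e^(−x/46) dx = 491.895.
Endpoint term: (f(6) + f(43))/2 = (5.26628 + 16.8849)/2 = 11.0756.
So far: 502.971.
k=1: B_{2}/(2)! × [f^{(1)}(43) − f^{(1)}(6)] = 1/12 × (0.0256090 − 0.763229) = -0.0614684.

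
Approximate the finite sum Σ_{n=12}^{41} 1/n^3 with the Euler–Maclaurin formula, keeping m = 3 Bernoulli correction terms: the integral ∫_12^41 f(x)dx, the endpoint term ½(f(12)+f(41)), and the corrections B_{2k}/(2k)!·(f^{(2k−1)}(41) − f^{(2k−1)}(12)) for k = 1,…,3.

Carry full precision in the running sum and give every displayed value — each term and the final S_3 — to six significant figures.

Integral: ∫_12^41 1/x^3 dx = 0.00317478.
½[f(12) + f(41)] = ½[0.000578704 + 1.45094e-05] = 0.000296607.
Running total after boundary: 0.00347139.
Correction k=1: B_{2}/2! · (f^{(1)}(41) − f^{(1)}(12)) = 1/12 · (-1.06166e-06 − (-0.000144676)) = 1.19679e-05.
Partial sum through k=1: 0.00348335.
Correction k=2: B_{4}/4! · (f^{(3)}(41) − f^{(3)}(12)) = −1/720 · (-1.26313e-08 − (-2.00939e-05)) = -2.78906e-08.
Partial sum through k=2: 0.00348333.
Correction k=3: B_{6}/6! · (f^{(5)}(41) − f^{(5)}(12)) = 1/30240 · (-3.15595e-10 − (-5.86071e-06)) = 1.93796e-10.

S_3 ≈ 0.00348333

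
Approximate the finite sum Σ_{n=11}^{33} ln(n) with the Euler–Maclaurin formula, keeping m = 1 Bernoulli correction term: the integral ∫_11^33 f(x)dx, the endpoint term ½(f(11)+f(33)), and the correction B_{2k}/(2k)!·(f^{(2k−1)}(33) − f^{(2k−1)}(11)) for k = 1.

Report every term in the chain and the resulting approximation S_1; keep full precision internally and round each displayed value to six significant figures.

Integral: ∫_11^33 ln(x) dx = 67.0079.
½[f(11) + f(33)] = ½[2.39790 + 3.49651] = 2.94720.
Running total after boundary: 69.9551.
Correction k=1: B_{2}/2! · (f^{(1)}(33) − f^{(1)}(11)) = 1/12 · (0.0303030 − 0.0909091) = -0.00505051.

S_1 ≈ 69.9501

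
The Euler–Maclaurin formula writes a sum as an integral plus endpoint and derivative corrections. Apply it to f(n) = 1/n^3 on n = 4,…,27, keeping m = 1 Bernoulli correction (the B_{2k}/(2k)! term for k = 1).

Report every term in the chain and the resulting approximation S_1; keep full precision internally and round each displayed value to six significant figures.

Integral: ∫_4^27 1/x^3 dx = 0.0305641.
½[f(4) + f(27)] = ½[0.0156250 + 5.08053e-05] = 0.00783790.
So far: 0.0384020.
Order-1 term: 1/12 · (-5.64503e-06 − (-0.0117188)) = 0.000976092.

S_1 ≈ 0.0393781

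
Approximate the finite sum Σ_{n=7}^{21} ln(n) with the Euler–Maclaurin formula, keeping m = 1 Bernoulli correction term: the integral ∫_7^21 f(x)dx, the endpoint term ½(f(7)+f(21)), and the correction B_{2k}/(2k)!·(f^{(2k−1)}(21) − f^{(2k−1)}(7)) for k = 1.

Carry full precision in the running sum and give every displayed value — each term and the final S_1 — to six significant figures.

Integral: ∫_7^21 ln(x) dx = 36.3136.
Boundary: ½(f(7) + f(21)) = ½(1.94591 + 3.04452) = 2.49522.
Running total after boundary: 38.8088.
Order-1 term: 1/12 · (0.0476190 − 0.142857) = -0.00793651.

S_1 ≈ 38.8009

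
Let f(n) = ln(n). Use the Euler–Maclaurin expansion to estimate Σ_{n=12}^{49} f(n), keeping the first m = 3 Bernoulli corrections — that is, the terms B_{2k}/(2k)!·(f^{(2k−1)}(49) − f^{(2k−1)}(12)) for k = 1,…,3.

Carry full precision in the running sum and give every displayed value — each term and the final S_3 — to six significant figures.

S_3 ≈ 127.063

Integral: ∫_12^49 ln(x) dx = 123.880.
Boundary: ½(f(12) + f(49)) = ½(2.48491 + 3.89182) = 3.18836.
Integral + boundary = 127.069.
Order-1 term: 1/12 · (0.0204082 − 0.0833333) = -0.00524376.
Partial sum through k=1: 127.063.
Order-2 term: −1/720 · (1.69997e-05 − 0.00115741) = 1.58390e-06.
Partial sum through k=2: 127.063.
Order-3 term: 1/30240 · (8.49632e-08 − 9.64506e-05) = -3.18669e-09.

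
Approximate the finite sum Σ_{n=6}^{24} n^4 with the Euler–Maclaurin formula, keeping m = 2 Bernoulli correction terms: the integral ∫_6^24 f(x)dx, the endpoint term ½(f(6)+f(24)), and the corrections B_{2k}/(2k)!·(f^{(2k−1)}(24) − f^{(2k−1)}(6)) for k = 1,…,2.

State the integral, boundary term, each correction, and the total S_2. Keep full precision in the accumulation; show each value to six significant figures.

S_2 ≈ 1.76204e+06

∫_6^24 x^4 dx evaluates to 1.59097e+06.
Boundary: ½(f(6) + f(24)) = ½(1296.00 + 331776) = 166536.
Running total after boundary: 1.75751e+06.
Correction k=1: B_{2}/2! · (f^{(1)}(24) − f^{(1)}(6)) = 1/12 · (55296.0 − 864.000) = 4536.00.
After k=1: 1.76204e+06.
Correction k=2: B_{4}/4! · (f^{(3)}(24) − f^{(3)}(6)) = −1/720 · (576.000 − 144.000) = -0.600000.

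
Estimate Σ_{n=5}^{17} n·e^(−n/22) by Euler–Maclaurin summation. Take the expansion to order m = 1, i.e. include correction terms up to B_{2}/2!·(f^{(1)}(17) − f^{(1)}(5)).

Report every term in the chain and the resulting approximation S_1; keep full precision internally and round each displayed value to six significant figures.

The integral term ∫_5^17 x·e^(−x/22) dx = 77.0586.
½[f(5) + f(17)] = ½[3.98352 + 7.84978] = 5.91665.
Running total after boundary: 82.9753.
Correction k=1: B_{2}/2! · (f^{(1)}(17) − f^{(1)}(5)) = 1/12 · (0.104944 − 0.615634) = -0.0425576.

S_1 ≈ 82.9327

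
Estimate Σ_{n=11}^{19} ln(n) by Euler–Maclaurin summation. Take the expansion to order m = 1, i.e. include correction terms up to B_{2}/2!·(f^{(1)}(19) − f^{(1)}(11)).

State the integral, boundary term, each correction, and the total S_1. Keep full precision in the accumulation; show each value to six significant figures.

The integral term ∫_11^19 ln(x) dx = 21.5675.
Boundary: ½(f(11) + f(19)) = ½(2.39790 + 2.94444) = 2.67117.
Running total after boundary: 24.2387.
Correction k=1: B_{2}/2! · (f^{(1)}(19) − f^{(1)}(11)) = 1/12 · (0.0526316 − 0.0909091) = -0.00318979.

S_1 ≈ 24.2355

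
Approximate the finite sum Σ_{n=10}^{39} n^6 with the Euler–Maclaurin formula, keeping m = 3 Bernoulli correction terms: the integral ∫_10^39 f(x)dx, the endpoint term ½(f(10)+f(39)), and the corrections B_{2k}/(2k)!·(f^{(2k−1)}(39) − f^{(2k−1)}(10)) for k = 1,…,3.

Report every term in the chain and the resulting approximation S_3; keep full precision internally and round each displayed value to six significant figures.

∫_10^39 x^6 dx evaluates to 1.96030e+10.
Endpoint term: (f(10) + f(39))/2 = (1.00000e+06 + 3.51874e+09)/2 = 1.75987e+09.
So far: 2.13629e+10.
k=1: B_{2}/(2)! × [f^{(1)}(39) − f^{(1)}(10)] = 1/12 × (5.41345e+08 − 600000) = 4.50621e+07.
Running total after k=1: 2.14079e+10.
k=2: B_{4}/(4)! × [f^{(3)}(39) − f^{(3)}(10)] = −1/720 × (7.11828e+06 − 120000) = -9719.83.
Running total after k=2: 2.14079e+10.
k=3: B_{6}/(6)! × [f^{(5)}(39) − f^{(5)}(10)] = 1/30240 × (28080.0 − 7200.00) = 0.690476.

S_3 ≈ 2.14079e+10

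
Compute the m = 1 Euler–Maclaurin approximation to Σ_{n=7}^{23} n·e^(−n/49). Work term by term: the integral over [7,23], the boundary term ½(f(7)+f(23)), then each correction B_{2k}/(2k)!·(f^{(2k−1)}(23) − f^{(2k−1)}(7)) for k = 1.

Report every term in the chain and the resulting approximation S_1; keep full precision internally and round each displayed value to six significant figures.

S_1 ≈ 182.546

Integral: ∫_7^23 x·e^(−x/49) dx = 172.355.
½[f(7) + f(23)] = ½[6.06815 + 14.3839] = 10.2260.
Integral + boundary = 182.581.
Order-1 term: 1/12 · (0.331837 − 0.743038) = -0.0342668.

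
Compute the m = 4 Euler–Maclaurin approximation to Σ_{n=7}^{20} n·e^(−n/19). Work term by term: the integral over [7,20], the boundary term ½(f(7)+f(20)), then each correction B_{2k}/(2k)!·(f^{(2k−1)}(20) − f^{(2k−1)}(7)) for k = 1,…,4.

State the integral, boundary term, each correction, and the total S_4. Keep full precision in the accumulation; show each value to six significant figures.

S_4 ≈ 89.0132

∫_7^20 x·e^(−x/19) dx evaluates to 83.1396.
Boundary: ½(f(7) + f(20)) = ½(4.84278 + 6.98036) = 5.91157.
Running total after boundary: 89.0511.
k=1: B_{2}/(2)! × [f^{(1)}(20) − f^{(1)}(7)] = 1/12 × (-0.0183694 − 0.436943) = -0.0379427.
After k=1: 89.0132.
k=2: B_{4}/(4)! × [f^{(3)}(20) − f^{(3)}(7)] = −1/720 × (0.00188273 − 0.00504320) = 4.38953e-06.
After k=2: 89.0132.
k=3: B_{6}/(6)! × [f^{(5)}(20) − f^{(5)}(7)] = 1/30240 × (1.05716e-05 − 2.45873e-05) = -4.63483e-10.
After k=3: 89.0132.
k=4: B_{8}/(8)! × [f^{(7)}(20) − f^{(7)}(7)] = −1/1209600 × (4.41216e-08 − 9.75196e-08) = 4.41452e-14.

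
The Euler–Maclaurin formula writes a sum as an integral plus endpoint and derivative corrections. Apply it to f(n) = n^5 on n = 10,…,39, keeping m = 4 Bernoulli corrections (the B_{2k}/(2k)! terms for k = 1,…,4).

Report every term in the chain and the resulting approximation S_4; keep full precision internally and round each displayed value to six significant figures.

∫_10^39 x^5 dx evaluates to 5.86291e+08.
Endpoint term: (f(10) + f(39))/2 = (100000 + 9.02242e+07)/2 = 4.51621e+07.
So far: 6.31453e+08.
k=1: B_{2}/(2)! × [f^{(1)}(39) − f^{(1)}(10)] = 1/12 × (1.15672e+07 − 50000.0) = 959767.
After k=1: 6.32412e+08.
k=2: B_{4}/(4)! × [f^{(3)}(39) − f^{(3)}(10)] = −1/720 × (91260.0 − 6000.00) = -118.417.
After k=2: 6.32412e+08.
k=3: B_{6}/(6)! × [f^{(5)}(39) − f^{(5)}(10)] = 1/30240 × (120.000 − 120.000) = 0.00000.
After k=3: 6.32412e+08.
k=4: B_{8}/(8)! × [f^{(7)}(39) − f^{(7)}(10)] = −1/1209600 × (0.00000 − 0.00000) = 0.00000.

S_4 ≈ 6.32412e+08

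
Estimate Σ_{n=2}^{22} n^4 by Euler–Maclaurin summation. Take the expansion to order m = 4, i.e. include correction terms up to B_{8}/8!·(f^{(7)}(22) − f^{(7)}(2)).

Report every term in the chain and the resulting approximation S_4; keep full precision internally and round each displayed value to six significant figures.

Integral: ∫_2^22 x^4 dx = 1.03072e+06.
Endpoint term: (f(2) + f(22))/2 = (16.0000 + 234256)/2 = 117136.
Running total after boundary: 1.14786e+06.
Order-1 term: 1/12 · (42592.0 − 32.0000) = 3546.67.
Partial sum through k=1: 1.15140e+06.
Order-2 term: −1/720 · (528.000 − 48.0000) = -0.666667.
Partial sum through k=2: 1.15140e+06.
Order-3 term: 1/30240 · (0.00000 − 0.00000) = 0.00000.
Partial sum through k=3: 1.15140e+06.
Order-4 term: −1/1209600 · (0.00000 − 0.00000) = 0.00000.

S_4 ≈ 1.15140e+06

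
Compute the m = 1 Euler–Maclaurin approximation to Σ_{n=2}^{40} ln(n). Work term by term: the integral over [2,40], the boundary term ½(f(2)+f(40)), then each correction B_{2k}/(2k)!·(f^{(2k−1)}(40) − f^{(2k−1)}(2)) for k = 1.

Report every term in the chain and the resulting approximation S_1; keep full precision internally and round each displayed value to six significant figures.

S_1 ≈ 110.320

∫_2^40 ln(x) dx evaluates to 108.169.
Boundary: ½(f(2) + f(40)) = ½(0.693147 + 3.68888) = 2.19101.
So far: 110.360.
Correction k=1: B_{2}/2! · (f^{(1)}(40) − f^{(1)}(2)) = 1/12 · (0.0250000 − 0.500000) = -0.0395833.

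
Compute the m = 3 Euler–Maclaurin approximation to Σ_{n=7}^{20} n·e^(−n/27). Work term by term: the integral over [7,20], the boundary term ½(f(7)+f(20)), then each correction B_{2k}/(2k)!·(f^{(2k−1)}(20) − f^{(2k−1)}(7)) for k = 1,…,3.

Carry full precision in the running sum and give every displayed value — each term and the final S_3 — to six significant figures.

S_3 ≈ 110.772

∫_7^20 x·e^(−x/27) dx evaluates to 103.341.
Boundary: ½(f(7) + f(20)) = ½(5.40136 + 9.53521) = 7.46829.
Running total after boundary: 110.809.
Order-1 term: 1/12 · (0.123605 − 0.571573) = -0.0373307.
After k=1: 110.772.
Order-2 term: −1/720 · (0.00147754 − 0.00290099) = 1.97701e-06.
After k=2: 110.772.
Order-3 term: 1/30240 · (3.82102e-06 − 6.88329e-06) = -1.01266e-10.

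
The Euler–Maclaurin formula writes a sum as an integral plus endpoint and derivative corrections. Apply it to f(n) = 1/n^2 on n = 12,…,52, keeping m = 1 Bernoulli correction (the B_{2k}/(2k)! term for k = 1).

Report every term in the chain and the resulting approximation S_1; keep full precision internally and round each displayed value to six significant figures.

∫_12^52 1/x^2 dx evaluates to 0.0641026.
Endpoint term: (f(12) + f(52))/2 = (0.00694444 + 0.000369822)/2 = 0.00365713.
Running total after boundary: 0.0677597.
Correction k=1: B_{2}/2! · (f^{(1)}(52) − f^{(1)}(12)) = 1/12 · (-1.42239e-05 − (-0.00115741)) = 9.52653e-05.

S_1 ≈ 0.0678550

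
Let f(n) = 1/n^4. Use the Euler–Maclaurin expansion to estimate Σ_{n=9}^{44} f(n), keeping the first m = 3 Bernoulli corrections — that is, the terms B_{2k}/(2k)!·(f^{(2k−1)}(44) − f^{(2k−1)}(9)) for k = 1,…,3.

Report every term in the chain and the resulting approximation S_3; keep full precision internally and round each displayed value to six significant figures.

∫_9^44 1/x^4 dx evaluates to 0.000453334.
½[f(9) + f(44)] = ½[0.000152416 + 2.66802e-07] = 7.63413e-05.
Integral + boundary = 0.000529676.
Correction k=1: B_{2}/2! · (f^{(1)}(44) − f^{(1)}(9)) = 1/12 · (-2.42547e-08 − (-6.77404e-05)) = 5.64301e-06.
Partial sum through k=1: 0.000535319.
Correction k=2: B_{4}/4! · (f^{(3)}(44) − f^{(3)}(9)) = −1/720 · (-3.75848e-10 − (-2.50890e-05)) = -3.48453e-08.
Partial sum through k=2: 0.000535284.
Correction k=3: B_{6}/6! · (f^{(5)}(44) − f^{(5)}(9)) = 1/30240 · (-1.08716e-11 − (-1.73455e-05)) = 5.73594e-10.

S_3 ≈ 0.000535284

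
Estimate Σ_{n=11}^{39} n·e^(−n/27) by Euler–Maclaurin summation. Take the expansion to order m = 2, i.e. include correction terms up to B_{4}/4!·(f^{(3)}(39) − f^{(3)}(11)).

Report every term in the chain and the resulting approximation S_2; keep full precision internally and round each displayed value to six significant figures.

Integral: ∫_11^39 x·e^(−x/27) dx = 262.340.
Boundary: ½(f(11) + f(39)) = ½(7.31910 + 9.19921) = 8.25915.
Running total after boundary: 270.599.
Order-1 term: 1/12 · (-0.104834 − 0.394295) = -0.0415941.
Partial sum through k=1: 270.557.
Order-2 term: −1/720 · (0.000503319 − 0.00236631) = 2.58749e-06.

S_2 ≈ 270.557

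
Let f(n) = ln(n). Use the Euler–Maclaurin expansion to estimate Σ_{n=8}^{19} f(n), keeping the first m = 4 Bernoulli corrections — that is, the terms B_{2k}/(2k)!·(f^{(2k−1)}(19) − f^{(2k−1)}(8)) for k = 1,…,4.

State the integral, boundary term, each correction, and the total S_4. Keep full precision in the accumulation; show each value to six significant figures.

∫_8^19 ln(x) dx evaluates to 28.3088.
Endpoint term: (f(8) + f(19))/2 = (2.07944 + 2.94444)/2 = 2.51194.
Running total after boundary: 30.8207.
k=1: B_{2}/(2)! × [f^{(1)}(19) − f^{(1)}(8)] = 1/12 × (0.0526316 − 0.125000) = -0.00603070.
Running total after k=1: 30.8147.
k=2: B_{4}/(4)! × [f^{(3)}(19) − f^{(3)}(8)] = −1/720 × (0.000291588 − 0.00390625) = 5.02036e-06.
Running total after k=2: 30.8147.
k=3: B_{6}/(6)! × [f^{(5)}(19) − f^{(5)}(8)] = 1/30240 × (9.69267e-06 − 0.000732422) = -2.38998e-08.
Running total after k=3: 30.8147.
k=4: B_{8}/(8)! × [f^{(7)}(19) − f^{(7)}(8)] = −1/1209600 × (8.05485e-07 − 0.000343323) = 2.83166e-10.

S_4 ≈ 30.8147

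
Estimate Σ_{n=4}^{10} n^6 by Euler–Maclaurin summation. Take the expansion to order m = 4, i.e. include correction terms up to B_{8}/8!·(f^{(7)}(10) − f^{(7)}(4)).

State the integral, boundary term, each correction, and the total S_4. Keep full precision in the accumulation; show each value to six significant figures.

S_4 ≈ 1.97761e+06

The integral term ∫_4^10 x^6 dx = 1.42623e+06.
Boundary: ½(f(4) + f(10)) = ½(4096.00 + 1.00000e+06) = 502048.
Integral + boundary = 1.92828e+06.
k=1: B_{2}/(2)! × [f^{(1)}(10) − f^{(1)}(4)] = 1/12 × (600000 − 6144.00) = 49488.0.
Running total after k=1: 1.97777e+06.
k=2: B_{4}/(4)! × [f^{(3)}(10) − f^{(3)}(4)] = −1/720 × (120000 − 7680.00) = -156.000.
Running total after k=2: 1.97761e+06.
k=3: B_{6}/(6)! × [f^{(5)}(10) − f^{(5)}(4)] = 1/30240 × (7200.00 − 2880.00) = 0.142857.
Running total after k=3: 1.97761e+06.
k=4: B_{8}/(8)! × [f^{(7)}(10) − f^{(7)}(4)] = −1/1209600 × (0.00000 − 0.00000) = 0.00000.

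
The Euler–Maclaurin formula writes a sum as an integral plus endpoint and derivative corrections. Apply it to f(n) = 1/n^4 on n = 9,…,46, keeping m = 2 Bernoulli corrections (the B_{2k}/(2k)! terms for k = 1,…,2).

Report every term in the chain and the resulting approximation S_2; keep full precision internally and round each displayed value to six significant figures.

S_2 ≈ 0.000535751

The integral term ∫_9^46 1/x^4 dx = 0.000453823.
Boundary: ½(f(9) + f(46)) = ½(0.000152416 + 2.23341e-07) = 7.63196e-05.
So far: 0.000530142.
k=1: B_{2}/(2)! × [f^{(1)}(46) − f^{(1)}(9)] = 1/12 × (-1.94210e-08 − (-6.77404e-05)) = 5.64341e-06.
Running total after k=1: 0.000535786.
k=2: B_{4}/(4)! × [f^{(3)}(46) − f^{(3)}(9)] = −1/720 × (-2.75345e-10 − (-2.50890e-05)) = -3.48455e-08.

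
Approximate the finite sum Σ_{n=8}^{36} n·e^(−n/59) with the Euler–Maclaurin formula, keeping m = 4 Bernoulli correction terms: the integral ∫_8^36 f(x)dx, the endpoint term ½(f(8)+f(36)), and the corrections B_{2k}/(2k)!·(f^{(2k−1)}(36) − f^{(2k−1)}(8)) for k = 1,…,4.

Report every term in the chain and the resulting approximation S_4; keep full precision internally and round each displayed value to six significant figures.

S_4 ≈ 420.011

∫_8^36 x·e^(−x/59) dx evaluates to 406.785.
½[f(8) + f(36)] = ½[6.98558 + 19.5573] = 13.2714.
Integral + boundary = 420.057.
Order-1 term: 1/12 · (0.211779 − 0.754798) = -0.0452516.
Running total after k=1: 420.011.
Order-2 term: −1/720 · (0.000372967 − 0.000718527) = 4.79946e-07.
Running total after k=2: 420.011.
Order-3 term: 1/30240 · (1.96810e-07 − 3.50537e-07) = -5.08359e-12.
Running total after k=3: 420.011.
Order-4 term: −1/1209600 · (8.22970e-11 − 1.42103e-10) = 4.94429e-17.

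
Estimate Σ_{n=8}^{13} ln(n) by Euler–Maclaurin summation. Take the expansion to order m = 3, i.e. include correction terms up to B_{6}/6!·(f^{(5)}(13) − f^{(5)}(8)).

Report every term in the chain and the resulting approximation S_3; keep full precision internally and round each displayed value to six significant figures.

S_3 ≈ 14.0270

∫_8^13 ln(x) dx evaluates to 11.7088.
½[f(8) + f(13)] = ½[2.07944 + 2.56495] = 2.32220.
Integral + boundary = 14.0310.
Correction k=1: B_{2}/2! · (f^{(1)}(13) − f^{(1)}(8)) = 1/12 · (0.0769231 − 0.125000) = -0.00400641.
After k=1: 14.0270.
Correction k=2: B_{4}/4! · (f^{(3)}(13) − f^{(3)}(8)) = −1/720 · (0.000910332 − 0.00390625) = 4.16100e-06.
After k=2: 14.0270.
Correction k=3: B_{6}/6! · (f^{(5)}(13) − f^{(5)}(8)) = 1/30240 · (6.46390e-05 − 0.000732422) = -2.20828e-08.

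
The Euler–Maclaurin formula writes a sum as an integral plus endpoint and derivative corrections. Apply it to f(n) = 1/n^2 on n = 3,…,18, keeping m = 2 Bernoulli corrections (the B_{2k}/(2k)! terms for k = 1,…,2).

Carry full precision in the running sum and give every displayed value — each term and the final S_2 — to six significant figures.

∫_3^18 1/x^2 dx evaluates to 0.277778.
Endpoint term: (f(3) + f(18))/2 = (0.111111 + 0.00308642)/2 = 0.0570988.
So far: 0.334877.
Order-1 term: 1/12 · (-0.000342936 − (-0.0740741)) = 0.00614426.
Running total after k=1: 0.341021.
Order-2 term: −1/720 · (-1.27013e-05 − (-0.0987654)) = -0.000137157.

S_2 ≈ 0.340884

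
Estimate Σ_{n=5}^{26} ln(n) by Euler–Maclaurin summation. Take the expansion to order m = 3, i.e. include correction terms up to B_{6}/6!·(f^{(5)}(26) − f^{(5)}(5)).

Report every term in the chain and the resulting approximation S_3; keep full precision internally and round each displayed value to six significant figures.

The integral term ∫_5^26 ln(x) dx = 55.6633.
Boundary: ½(f(5) + f(26)) = ½(1.60944 + 3.25810) = 2.43377.
So far: 58.0971.
k=1: B_{2}/(2)! × [f^{(1)}(26) − f^{(1)}(5)] = 1/12 × (0.0384615 − 0.200000) = -0.0134615.
After k=1: 58.0836.
k=2: B_{4}/(4)! × [f^{(3)}(26) − f^{(3)}(5)] = −1/720 × (0.000113792 − 0.0160000) = 2.20642e-05.
After k=2: 58.0836.
k=3: B_{6}/(6)! × [f^{(5)}(26) − f^{(5)}(5)] = 1/30240 × (2.01997e-06 − 0.00768000) = -2.53901e-07.

S_3 ≈ 58.0836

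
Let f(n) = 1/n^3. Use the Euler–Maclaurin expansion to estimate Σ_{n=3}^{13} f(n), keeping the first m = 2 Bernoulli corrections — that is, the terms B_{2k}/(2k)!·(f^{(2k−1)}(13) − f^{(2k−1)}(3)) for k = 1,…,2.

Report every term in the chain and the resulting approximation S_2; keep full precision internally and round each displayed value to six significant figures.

∫_3^13 1/x^3 dx evaluates to 0.0525970.
½[f(3) + f(13)] = ½[0.0370370 + 0.000455166] = 0.0187461.
Running total after boundary: 0.0713431.
k=1: B_{2}/(2)! × [f^{(1)}(13) − f^{(1)}(3)] = 1/12 × (-0.000105038 − (-0.0370370)) = 0.00307767.
Running total after k=1: 0.0744207.
k=2: B_{4}/(4)! × [f^{(3)}(13) − f^{(3)}(3)] = −1/720 × (-1.24306e-05 − (-0.0823045)) = -0.000114295.

S_2 ≈ 0.0743064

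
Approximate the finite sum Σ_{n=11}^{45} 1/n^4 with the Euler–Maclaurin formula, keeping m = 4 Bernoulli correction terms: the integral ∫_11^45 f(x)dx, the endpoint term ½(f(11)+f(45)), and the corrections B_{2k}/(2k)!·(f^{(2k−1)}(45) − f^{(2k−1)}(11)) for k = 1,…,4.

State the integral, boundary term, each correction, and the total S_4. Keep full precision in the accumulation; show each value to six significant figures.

The integral term ∫_11^45 1/x^4 dx = 0.000246780.
Boundary: ½(f(11) + f(45)) = ½(6.83013e-05 + 2.43865e-07) = 3.42726e-05.
Running total after boundary: 0.000281053.
Correction k=1: B_{2}/2! · (f^{(1)}(45) − f^{(1)}(11)) = 1/12 · (-2.16769e-08 − (-2.48369e-05)) = 2.06793e-06.
After k=1: 0.000283121.
Correction k=2: B_{4}/4! · (f^{(3)}(45) − f^{(3)}(11)) = −1/720 · (-3.21139e-10 − (-6.15790e-06)) = -8.55219e-09.
After k=2: 0.000283112.
Correction k=3: B_{6}/6! · (f^{(5)}(45) − f^{(5)}(11)) = 1/30240 · (-8.88089e-12 − (-2.84994e-06)) = 9.42436e-11.
After k=3: 0.000283112.
Correction k=4: B_{8}/8! · (f^{(7)}(45) − f^{(7)}(11)) = −1/1209600 · (-3.94706e-13 − (-2.11979e-06)) = -1.75247e-12.

S_4 ≈ 0.000283112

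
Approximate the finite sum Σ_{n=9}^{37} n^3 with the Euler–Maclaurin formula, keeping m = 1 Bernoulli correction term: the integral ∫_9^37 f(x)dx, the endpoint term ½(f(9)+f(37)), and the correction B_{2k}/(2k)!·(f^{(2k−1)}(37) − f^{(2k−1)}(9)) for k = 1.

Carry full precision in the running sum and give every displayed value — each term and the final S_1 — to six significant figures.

S_1 ≈ 492913

The integral term ∫_9^37 x^3 dx = 466900.
Endpoint term: (f(9) + f(37))/2 = (729.000 + 50653.0)/2 = 25691.0.
So far: 492591.
k=1: B_{2}/(2)! × [f^{(1)}(37) − f^{(1)}(9)] = 1/12 × (4107.00 − 243.000) = 322.000.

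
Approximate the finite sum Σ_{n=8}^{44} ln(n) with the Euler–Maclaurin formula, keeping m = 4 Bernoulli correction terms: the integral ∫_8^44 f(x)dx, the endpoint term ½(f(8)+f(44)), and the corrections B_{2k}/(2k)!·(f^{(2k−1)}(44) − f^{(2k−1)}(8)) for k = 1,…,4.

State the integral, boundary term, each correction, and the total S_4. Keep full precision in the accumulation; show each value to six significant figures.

∫_8^44 ln(x) dx evaluates to 113.869.
Endpoint term: (f(8) + f(44))/2 = (2.07944 + 3.78419)/2 = 2.93182.
So far: 116.801.
k=1: B_{2}/(2)! × [f^{(1)}(44) − f^{(1)}(8)] = 1/12 × (0.0227273 − 0.125000) = -0.00852273.
After k=1: 116.792.
k=2: B_{4}/(4)! × [f^{(3)}(44) − f^{(3)}(8)] = −1/720 × (2.34786e-05 − 0.00390625) = 5.39274e-06.
After k=2: 116.792.
k=3: B_{6}/(6)! × [f^{(5)}(44) − f^{(5)}(8)] = 1/30240 × (1.45528e-07 − 0.000732422) = -2.42155e-08.
After k=3: 116.792.
k=4: B_{8}/(8)! × [f^{(7)}(44) − f^{(7)}(8)] = −1/1209600 × (2.25509e-09 − 0.000343323) = 2.83830e-10.

S_4 ≈ 116.792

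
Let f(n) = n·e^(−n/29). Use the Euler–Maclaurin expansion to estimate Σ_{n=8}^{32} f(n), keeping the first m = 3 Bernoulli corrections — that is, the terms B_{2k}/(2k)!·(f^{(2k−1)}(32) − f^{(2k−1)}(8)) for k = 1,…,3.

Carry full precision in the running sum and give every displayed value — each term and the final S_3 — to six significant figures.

∫_8^32 x·e^(−x/29) dx evaluates to 227.497.
Boundary: ½(f(8) + f(32)) = ½(6.07134 + 10.6152) = 8.34327.
Running total after boundary: 235.840.
Correction k=1: B_{2}/2! · (f^{(1)}(32) − f^{(1)}(8)) = 1/12 · (-0.0343164 − 0.549561) = -0.0486565.
After k=1: 235.791.
Correction k=2: B_{4}/4! · (f^{(3)}(32) − f^{(3)}(8)) = −1/720 · (0.000748079 − 0.00245826) = 2.37525e-06.
After k=2: 235.791.
Correction k=3: B_{6}/6! · (f^{(5)}(32) − f^{(5)}(8)) = 1/30240 · (1.82754e-06 − 5.06903e-06) = -1.07192e-10.

S_3 ≈ 235.791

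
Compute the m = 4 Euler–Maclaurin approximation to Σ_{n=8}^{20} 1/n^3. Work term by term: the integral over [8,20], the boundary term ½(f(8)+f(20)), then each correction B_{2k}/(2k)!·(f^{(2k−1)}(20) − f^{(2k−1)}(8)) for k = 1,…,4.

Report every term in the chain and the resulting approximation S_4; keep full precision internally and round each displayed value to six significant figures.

Integral: ∫_8^20 1/x^3 dx = 0.00656250.
½[f(8) + f(20)] = ½[0.00195312 + 0.000125000] = 0.00103906.
Integral + boundary = 0.00760156.
Order-1 term: 1/12 · (-1.87500e-05 − (-0.000732422)) = 5.94727e-05.
After k=1: 0.00766104.
Order-2 term: −1/720 · (-9.37500e-07 − (-0.000228882)) = -3.16589e-07.
After k=2: 0.00766072.
Order-3 term: 1/30240 · (-9.84375e-08 − (-0.000150204)) = 4.96380e-09.
After k=3: 0.00766072.
Order-4 term: −1/1209600 · (-1.77188e-08 − (-0.000168979)) = -1.39684e-10.

S_4 ≈ 0.00766072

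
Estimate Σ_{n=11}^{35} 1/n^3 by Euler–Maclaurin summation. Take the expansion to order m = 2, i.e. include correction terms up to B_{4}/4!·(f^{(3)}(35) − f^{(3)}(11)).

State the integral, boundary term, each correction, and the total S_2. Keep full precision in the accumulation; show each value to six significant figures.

S_2 ≈ 0.00412825

∫_11^35 1/x^3 dx evaluates to 0.00372407.
Boundary: ½(f(11) + f(35)) = ½(0.000751315 + 2.33236e-05) = 0.000387319.
Running total after boundary: 0.00411139.
Correction k=1: B_{2}/2! · (f^{(1)}(35) − f^{(1)}(11)) = 1/12 · (-1.99917e-06 − (-0.000204904)) = 1.69087e-05.
After k=1: 0.00412830.
Correction k=2: B_{4}/4! · (f^{(3)}(35) − f^{(3)}(11)) = −1/720 · (-3.26395e-08 − (-3.38684e-05)) = -4.69942e-08.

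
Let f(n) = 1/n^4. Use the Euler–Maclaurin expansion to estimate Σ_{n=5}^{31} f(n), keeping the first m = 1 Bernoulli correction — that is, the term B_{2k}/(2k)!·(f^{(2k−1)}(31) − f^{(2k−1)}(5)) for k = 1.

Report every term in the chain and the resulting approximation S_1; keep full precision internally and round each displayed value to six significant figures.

S_1 ≈ 0.00356267

The integral term ∫_5^31 1/x^4 dx = 0.00265548.
Boundary: ½(f(5) + f(31)) = ½(0.00160000 + 1.08281e-06) = 0.000800541.
Running total after boundary: 0.00345602.
Order-1 term: 1/12 · (-1.39718e-07 − (-0.00128000)) = 0.000106655.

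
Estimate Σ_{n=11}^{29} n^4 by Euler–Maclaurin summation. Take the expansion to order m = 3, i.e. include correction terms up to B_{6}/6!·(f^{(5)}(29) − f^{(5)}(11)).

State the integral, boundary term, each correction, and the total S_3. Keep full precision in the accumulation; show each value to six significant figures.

Integral: ∫_11^29 x^4 dx = 4.07002e+06.
Boundary: ½(f(11) + f(29)) = ½(14641.0 + 707281) = 360961.
Running total after boundary: 4.43098e+06.
k=1: B_{2}/(2)! × [f^{(1)}(29) − f^{(1)}(11)] = 1/12 × (97556.0 − 5324.00) = 7686.00.
Running total after k=1: 4.43867e+06.
k=2: B_{4}/(4)! × [f^{(3)}(29) − f^{(3)}(11)] = −1/720 × (696.000 − 264.000) = -0.600000.
Running total after k=2: 4.43867e+06.
k=3: B_{6}/(6)! × [f^{(5)}(29) − f^{(5)}(11)] = 1/30240 × (0.00000 − 0.00000) = 0.00000.

S_3 ≈ 4.43867e+06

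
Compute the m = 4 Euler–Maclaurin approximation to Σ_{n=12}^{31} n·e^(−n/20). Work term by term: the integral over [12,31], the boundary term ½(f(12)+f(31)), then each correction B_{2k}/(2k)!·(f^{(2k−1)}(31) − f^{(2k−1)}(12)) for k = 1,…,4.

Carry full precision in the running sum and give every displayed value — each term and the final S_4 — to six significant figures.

S_4 ≈ 141.301

The integral term ∫_12^31 x·e^(−x/20) dx = 134.747.
½[f(12) + f(31)] = ½[6.58574 + 6.57969] = 6.58271.
Integral + boundary = 141.329.
Order-1 term: 1/12 · (-0.116736 − 0.219525) = -0.0280218.
After k=1: 141.301.
Order-2 term: −1/720 · (0.000769399 − 0.00329287) = 3.50482e-06.
After k=2: 141.301.
Order-3 term: 1/30240 · (4.57660e-06 − 1.50923e-05) = -3.47742e-10.
After k=3: 141.301.
Order-4 term: −1/1209600 · (1.80742e-08 − 5.48812e-08) = 3.04290e-14.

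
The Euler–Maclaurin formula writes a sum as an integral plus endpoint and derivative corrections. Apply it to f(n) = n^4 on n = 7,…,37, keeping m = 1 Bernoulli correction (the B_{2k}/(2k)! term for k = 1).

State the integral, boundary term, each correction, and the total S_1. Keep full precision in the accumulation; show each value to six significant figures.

S_1 ≈ 1.48205e+07

The integral term ∫_7^37 x^4 dx = 1.38654e+07.
Boundary: ½(f(7) + f(37)) = ½(2401.00 + 1.87416e+06) = 938281.
So far: 1.48037e+07.
Order-1 term: 1/12 · (202612 − 1372.00) = 16770.0.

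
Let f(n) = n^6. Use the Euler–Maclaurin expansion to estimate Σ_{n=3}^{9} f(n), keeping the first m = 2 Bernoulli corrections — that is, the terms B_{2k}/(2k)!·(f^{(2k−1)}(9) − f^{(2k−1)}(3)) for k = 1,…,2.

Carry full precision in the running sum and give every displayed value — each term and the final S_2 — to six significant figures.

S_2 ≈ 978340

Integral: ∫_3^9 x^6 dx = 682969.
½[f(3) + f(9)] = ½[729.000 + 531441] = 266085.
Integral + boundary = 949054.
k=1: B_{2}/(2)! × [f^{(1)}(9) − f^{(1)}(3)] = 1/12 × (354294 − 1458.00) = 29403.0.
Running total after k=1: 978457.
k=2: B_{4}/(4)! × [f^{(3)}(9) − f^{(3)}(3)] = −1/720 × (87480.0 − 3240.00) = -117.000.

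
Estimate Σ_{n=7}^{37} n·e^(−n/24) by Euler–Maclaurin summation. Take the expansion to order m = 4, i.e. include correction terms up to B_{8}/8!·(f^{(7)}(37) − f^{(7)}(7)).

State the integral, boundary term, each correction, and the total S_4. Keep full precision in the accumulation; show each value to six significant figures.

∫_7^37 x·e^(−x/24) dx evaluates to 242.450.
Boundary: ½(f(7) + f(37)) = ½(5.22912 + 7.91889) = 6.57401.
So far: 249.024.
Correction k=1: B_{2}/2! · (f^{(1)}(37) − f^{(1)}(7)) = 1/12 · (-0.115930 − 0.529137) = -0.0537556.
Running total after k=1: 248.970.
Correction k=2: B_{4}/4! · (f^{(3)}(37) − f^{(3)}(7)) = −1/720 · (0.000541872 − 0.00351245) = 4.12581e-06.
Running total after k=2: 248.970.
Correction k=3: B_{6}/6! · (f^{(5)}(37) − f^{(5)}(7)) = 1/30240 · (2.23092e-06 − 1.06012e-05) = -2.76793e-10.
Running total after k=3: 248.970.
Correction k=4: B_{8}/8! · (f^{(7)}(37) − f^{(7)}(7)) = −1/1209600 · (6.11301e-09 − 2.62227e-08) = 1.66251e-14.

S_4 ≈ 248.970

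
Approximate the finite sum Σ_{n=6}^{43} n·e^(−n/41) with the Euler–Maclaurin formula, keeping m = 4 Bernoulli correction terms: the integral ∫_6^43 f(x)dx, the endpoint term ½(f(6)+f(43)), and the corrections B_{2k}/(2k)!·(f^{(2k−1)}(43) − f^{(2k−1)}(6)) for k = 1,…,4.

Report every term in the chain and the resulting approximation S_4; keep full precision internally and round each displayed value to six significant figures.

∫_6^43 x·e^(−x/41) dx evaluates to 458.007.
½[f(6) + f(43)] = ½[5.18318 + 15.0657] = 10.1244.
Running total after boundary: 468.132.
Correction k=1: B_{2}/2! · (f^{(1)}(43) − f^{(1)}(6)) = 1/12 · (-0.0170910 − 0.737444) = -0.0628779.
Running total after k=1: 468.069.
Correction k=2: B_{4}/4! · (f^{(3)}(43) − f^{(3)}(6)) = −1/720 · (0.000406686 − 0.00146649) = 1.47195e-06.
Running total after k=2: 468.069.
Correction k=3: B_{6}/6! · (f^{(5)}(43) − f^{(5)}(6)) = 1/30240 · (4.89910e-07 − 1.48381e-06) = -3.28671e-11.
Running total after k=3: 468.069.
Correction k=4: B_{8}/8! · (f^{(7)}(43) − f^{(7)}(6)) = −1/1209600 · (4.38958e-10 − 1.24642e-09) = 6.67544e-16.

S_4 ≈ 468.069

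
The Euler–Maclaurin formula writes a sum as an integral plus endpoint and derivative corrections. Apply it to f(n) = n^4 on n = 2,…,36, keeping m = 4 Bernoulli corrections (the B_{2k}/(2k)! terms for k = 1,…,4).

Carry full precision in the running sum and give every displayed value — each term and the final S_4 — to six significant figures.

S_4 ≈ 1.29486e+07

Integral: ∫_2^36 x^4 dx = 1.20932e+07.
Boundary: ½(f(2) + f(36)) = ½(16.0000 + 1.67962e+06) = 839816.
Integral + boundary = 1.29330e+07.
Order-1 term: 1/12 · (186624 − 32.0000) = 15549.3.
After k=1: 1.29486e+07.
Order-2 term: −1/720 · (864.000 − 48.0000) = -1.13333.
After k=2: 1.29486e+07.
Order-3 term: 1/30240 · (0.00000 − 0.00000) = 0.00000.
After k=3: 1.29486e+07.
Order-4 term: −1/1209600 · (0.00000 − 0.00000) = 0.00000.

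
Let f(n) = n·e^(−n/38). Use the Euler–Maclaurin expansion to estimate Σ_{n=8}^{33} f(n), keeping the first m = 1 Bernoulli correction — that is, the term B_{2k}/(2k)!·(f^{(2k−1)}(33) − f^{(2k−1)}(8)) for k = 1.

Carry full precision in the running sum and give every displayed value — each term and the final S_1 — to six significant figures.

S_1 ≈ 294.154

The integral term ∫_8^33 x·e^(−x/38) dx = 284.038.
Endpoint term: (f(8) + f(33))/2 = (6.48126 + 13.8472)/2 = 10.1643.
Running total after boundary: 294.203.
Order-1 term: 1/12 · (0.0552123 − 0.639598) = -0.0486988.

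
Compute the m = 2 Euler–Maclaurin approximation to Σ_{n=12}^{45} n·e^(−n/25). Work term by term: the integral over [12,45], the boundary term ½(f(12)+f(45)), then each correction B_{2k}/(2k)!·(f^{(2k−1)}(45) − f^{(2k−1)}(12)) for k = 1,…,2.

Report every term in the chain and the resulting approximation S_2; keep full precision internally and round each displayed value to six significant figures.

∫_12^45 x·e^(−x/25) dx evaluates to 283.102.
Endpoint term: (f(12) + f(45))/2 = (7.42540 + 7.43845)/2 = 7.43193.
Integral + boundary = 290.534.
Correction k=1: B_{2}/2! · (f^{(1)}(45) − f^{(1)}(12)) = 1/12 · (-0.132239 − 0.321767) = -0.0378339.
Partial sum through k=1: 290.496.
Correction k=2: B_{4}/4! · (f^{(3)}(45) − f^{(3)}(12)) = −1/720 · (0.000317374 − 0.00249493) = 3.02439e-06.

S_2 ≈ 290.496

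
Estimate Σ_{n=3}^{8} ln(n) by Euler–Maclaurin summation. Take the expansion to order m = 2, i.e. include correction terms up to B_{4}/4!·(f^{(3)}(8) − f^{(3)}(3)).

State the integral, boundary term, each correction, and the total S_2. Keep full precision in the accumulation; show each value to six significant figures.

Integral: ∫_3^8 ln(x) dx = 8.33970.
½[f(3) + f(8)] = ½[1.09861 + 2.07944] = 1.58903.
Integral + boundary = 9.92872.
Order-1 term: 1/12 · (0.125000 − 0.333333) = -0.0173611.
Running total after k=1: 9.91136.
Order-2 term: −1/720 · (0.00390625 − 0.0740741) = 9.74553e-05.

S_2 ≈ 9.91146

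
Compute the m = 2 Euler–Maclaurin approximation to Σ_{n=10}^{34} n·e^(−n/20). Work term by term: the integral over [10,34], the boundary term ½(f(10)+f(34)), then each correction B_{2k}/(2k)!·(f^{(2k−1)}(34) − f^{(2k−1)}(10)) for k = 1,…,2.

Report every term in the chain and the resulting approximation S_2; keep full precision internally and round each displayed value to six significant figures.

S_2 ≈ 172.723

The integral term ∫_10^34 x·e^(−x/20) dx = 166.620.
Boundary: ½(f(10) + f(34)) = ½(6.06531 + 6.21124) = 6.13827.
Running total after boundary: 172.758.
k=1: B_{2}/(2)! × [f^{(1)}(34) − f^{(1)}(10)] = 1/12 × (-0.127878 − 0.303265) = -0.0359286.
After k=1: 172.723.
k=2: B_{4}/(4)! × [f^{(3)}(34) − f^{(3)}(10)] = −1/720 × (0.000593721 − 0.00379082) = 4.44041e-06.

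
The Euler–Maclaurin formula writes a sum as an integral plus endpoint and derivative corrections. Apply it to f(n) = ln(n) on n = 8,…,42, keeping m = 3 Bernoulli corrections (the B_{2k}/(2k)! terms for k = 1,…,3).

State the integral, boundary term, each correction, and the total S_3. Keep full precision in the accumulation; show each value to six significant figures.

S_3 ≈ 109.247

Integral: ∫_8^42 ln(x) dx = 106.347.
½[f(8) + f(42)] = ½[2.07944 + 3.73767] = 2.90856.
Integral + boundary = 109.255.
Correction k=1: B_{2}/2! · (f^{(1)}(42) − f^{(1)}(8)) = 1/12 · (0.0238095 − 0.125000) = -0.00843254.
Partial sum through k=1: 109.247.
Correction k=2: B_{4}/4! · (f^{(3)}(42) − f^{(3)}(8)) = −1/720 · (2.69949e-05 − 0.00390625) = 5.38785e-06.
Partial sum through k=2: 109.247.
Correction k=3: B_{6}/6! · (f^{(5)}(42) − f^{(5)}(8)) = 1/30240 · (1.83639e-07 − 0.000732422) = -2.42142e-08.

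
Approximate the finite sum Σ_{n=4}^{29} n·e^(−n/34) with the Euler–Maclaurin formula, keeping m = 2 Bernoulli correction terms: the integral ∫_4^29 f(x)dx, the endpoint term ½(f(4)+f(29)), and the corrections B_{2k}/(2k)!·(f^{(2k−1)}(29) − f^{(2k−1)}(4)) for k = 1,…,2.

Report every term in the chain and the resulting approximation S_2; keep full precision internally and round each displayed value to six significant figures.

S_2 ≈ 243.664

The integral term ∫_4^29 x·e^(−x/34) dx = 235.767.
½[f(4) + f(29)] = ½[3.55604 + 12.3586] = 7.95733.
Integral + boundary = 243.724.
Correction k=1: B_{2}/2! · (f^{(1)}(29) − f^{(1)}(4)) = 1/12 · (0.0626705 − 0.784420) = -0.0601458.
Running total after k=1: 243.664.
Correction k=2: B_{4}/4! · (f^{(3)}(29) − f^{(3)}(4)) = −1/720 · (0.000791514 − 0.00221664) = 1.97935e-06.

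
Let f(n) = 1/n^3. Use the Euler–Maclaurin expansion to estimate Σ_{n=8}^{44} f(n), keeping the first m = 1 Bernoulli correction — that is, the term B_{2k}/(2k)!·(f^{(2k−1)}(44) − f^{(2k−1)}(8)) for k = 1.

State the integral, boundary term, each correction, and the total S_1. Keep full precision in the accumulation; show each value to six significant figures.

∫_8^44 1/x^3 dx evaluates to 0.00755424.
Endpoint term: (f(8) + f(44))/2 = (0.00195312 + 1.17393e-05)/2 = 0.000982432.
Running total after boundary: 0.00853667.
Correction k=1: B_{2}/2! · (f^{(1)}(44) − f^{(1)}(8)) = 1/12 · (-8.00406e-07 − (-0.000732422)) = 6.09685e-05.

S_1 ≈ 0.00859764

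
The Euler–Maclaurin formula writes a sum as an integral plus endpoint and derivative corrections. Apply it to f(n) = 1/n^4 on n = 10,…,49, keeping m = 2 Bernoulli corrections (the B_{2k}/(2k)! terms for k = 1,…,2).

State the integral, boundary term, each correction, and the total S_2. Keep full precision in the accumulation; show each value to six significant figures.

S_2 ≈ 0.000383902

Integral: ∫_10^49 1/x^4 dx = 0.000330500.
½[f(10) + f(49)] = ½[0.000100000 + 1.73467e-07] = 5.00867e-05.
Running total after boundary: 0.000380587.
k=1: B_{2}/(2)! × [f^{(1)}(49) − f^{(1)}(10)] = 1/12 × (-1.41605e-08 − (-4.00000e-05)) = 3.33215e-06.
After k=1: 0.000383919.
k=2: B_{4}/(4)! × [f^{(3)}(49) − f^{(3)}(10)] = −1/720 × (-1.76933e-10 − (-1.20000e-05)) = -1.66664e-08.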